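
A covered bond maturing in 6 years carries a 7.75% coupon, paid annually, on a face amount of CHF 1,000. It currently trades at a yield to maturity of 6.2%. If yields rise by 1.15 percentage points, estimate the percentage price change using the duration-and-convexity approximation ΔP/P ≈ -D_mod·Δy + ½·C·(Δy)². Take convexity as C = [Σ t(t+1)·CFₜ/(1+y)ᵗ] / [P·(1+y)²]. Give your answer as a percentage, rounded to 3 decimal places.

-5.282%

With y = 0.062:
  t   CF        PV=CF/(1+0.062)^t    t·PV        t(t+1)·PV
  1        77.50        72.9755        72.9755         145.9510
  2        77.50        68.7152       137.4304         412.2911
  3        77.50        64.7036       194.1107         776.4427
  4        77.50        60.9261       243.7045       1,218.5227
  5        77.50        57.3692       286.8462       1,721.0773
  6     1,077.50       751.0523     4,506.3138      31,544.1964
  Σ                  1,075.7419     5,441.3811      35,818.4812
P = 1,075.7419; D_Mac = 5.05826 yrs; D_mod = 4.76296 yrs; C = 29.52229.
Duration effect: -4.76296 × (+0.0115) = -0.054774
Convexity effect: 0.5 × 29.52229 × (0.0115)² = +0.0019522
ΔP/P ≈ -0.054774 + 0.0019522 = -0.052822 = -5.2822%.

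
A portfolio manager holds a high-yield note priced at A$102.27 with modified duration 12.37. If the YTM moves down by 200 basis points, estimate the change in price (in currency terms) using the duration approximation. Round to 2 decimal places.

+A$25.30

Duration approximation: ΔP/P ≈ -D_mod · Δy = -12.37 × (-0.02) = +0.247400.
ΔP ≈ 102.27 × (+0.247400) = +25.301598.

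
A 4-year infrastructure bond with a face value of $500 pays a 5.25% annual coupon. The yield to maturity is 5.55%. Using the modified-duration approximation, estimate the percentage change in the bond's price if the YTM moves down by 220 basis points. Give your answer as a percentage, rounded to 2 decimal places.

Periodic yield y = 0.0555. Modified duration first:
  t   CF        PV=CF/(1+0.0555)^t    t·PV
  1        26.25        24.8697        24.8697
  2        26.25        23.5620        47.1241
  3        26.25        22.3231        66.9693
  4       526.25       423.9935     1,695.9738
  Σ                    494.7483     1,834.9370
P = 494.7483; D_Mac = 3.70883 yrs; D_mod = 3.70883/(1+0.0555) = 3.51381 yrs.
ΔP/P ≈ -D_mod · Δy = -3.51381 × (-0.022) = +0.077304 = +7.7304%.

+7.73%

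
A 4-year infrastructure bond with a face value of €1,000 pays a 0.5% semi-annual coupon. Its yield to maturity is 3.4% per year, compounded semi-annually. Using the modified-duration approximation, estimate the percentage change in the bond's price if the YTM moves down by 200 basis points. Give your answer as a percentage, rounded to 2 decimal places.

Periodic yield y = 0.017. Modified duration first:
  t   CF        PV=CF/(1+0.017)^t    t·PV
  1         2.50         2.4582         2.4582
  2         2.50         2.4171         4.8342
  3         2.50         2.3767         7.1301
  4         2.50         2.3370         9.3479
  5         2.50         2.2979        11.4896
  6         2.50         2.2595        13.5571
  7         2.50         2.2217        15.5522
  8     1,002.50       876.0255     7,008.2042
  Σ                    892.3937     7,072.5736
P = 892.3937; D_Mac = 7.92540 half-year periods = 3.96270 yrs; D_mod = 3.96270/(1+0.017) = 3.89646 yrs.
ΔP/P ≈ -D_mod · Δy = -3.89646 × (-0.02) = +0.077929 = +7.7929%.

+7.79%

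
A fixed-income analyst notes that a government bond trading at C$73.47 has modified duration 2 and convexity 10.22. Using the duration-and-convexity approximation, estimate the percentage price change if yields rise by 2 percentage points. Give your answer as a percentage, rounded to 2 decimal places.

Duration effect: -D_mod·Δy = -2 × (+0.02) = -0.040000
Convexity effect: ½·C·(Δy)² = 0.5 × 10.22 × (0.02)² = +0.0020440
ΔP/P ≈ -0.040000 + 0.0020440 = -0.037956
= -3.7956%.

-3.80%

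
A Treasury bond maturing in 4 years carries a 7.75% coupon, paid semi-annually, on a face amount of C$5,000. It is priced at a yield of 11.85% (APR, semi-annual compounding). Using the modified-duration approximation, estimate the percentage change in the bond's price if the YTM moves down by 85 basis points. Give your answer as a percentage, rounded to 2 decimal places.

Periodic yield y = 0.05925. Modified duration first:
  t   CF        PV=CF/(1+0.05925)^t    t·PV
  1       193.75       182.9124       182.9124
  2       193.75       172.6811       345.3622
  3       193.75       163.0220       489.0661
  4       193.75       153.9033       615.6130
  5       193.75       145.2946       726.4728
  6       193.75       137.1674       823.0043
  7       193.75       129.4948       906.4638
  8     5,193.75     3,277.1269    26,217.0153
  Σ                  4,361.6025    30,305.9099
P = 4,361.6025; D_Mac = 6.94834 half-year periods = 3.47417 yrs; D_mod = 3.47417/(1+0.05925) = 3.27984 yrs.
ΔP/P ≈ -D_mod · Δy = -3.27984 × (-0.0085) = +0.027879 = +2.7879%.

+2.79%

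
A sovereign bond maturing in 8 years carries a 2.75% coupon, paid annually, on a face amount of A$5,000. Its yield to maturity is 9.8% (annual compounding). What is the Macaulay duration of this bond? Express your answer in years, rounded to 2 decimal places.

Periodic yield y = 0.098. Discount each cash flow and weight by its year:
  t   CF        PV=CF/(1+0.098)^t    t·PV
  1       137.50       125.2277       125.2277
  2       137.50       114.0507       228.1014
  3       137.50       103.8713       311.6140
  4       137.50        94.6005       378.4019
  5       137.50        86.1571       430.7854
  6       137.50        78.4673       470.8037
  7       137.50        71.4638       500.2468
  8     5,137.50     2,431.8295    19,454.6356
  Σ                  3,105.6679    21,899.8166
Price P = Σ PV = 3,105.6679.
Macaulay duration = Σ(t·PV) / P = 21,899.8166 / 3,105.6679 = 7.05156 years.

7.05 years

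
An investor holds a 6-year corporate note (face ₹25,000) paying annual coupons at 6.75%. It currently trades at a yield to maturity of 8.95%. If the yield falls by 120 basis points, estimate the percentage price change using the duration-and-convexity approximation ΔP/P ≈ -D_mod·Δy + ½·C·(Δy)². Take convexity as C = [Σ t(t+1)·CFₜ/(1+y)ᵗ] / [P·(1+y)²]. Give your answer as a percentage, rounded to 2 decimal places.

+5.79%

With y = 0.0895:
  t   CF        PV=CF/(1+0.0895)^t    t·PV        t(t+1)·PV
  1     1,687.50     1,548.8756     1,548.8756       3,097.7513
  2     1,687.50     1,421.6389     2,843.2779       8,529.8337
  3     1,687.50     1,304.8545     3,914.5634      15,658.2536
  4     1,687.50     1,197.6636     4,790.6543      23,953.2716
  5     1,687.50     1,099.2782     5,496.3909      32,978.3455
  6    26,687.50    15,956.7516    95,740.5097     670,183.5679
  Σ                 22,529.0624   114,334.2719     754,401.0236
P = 22,529.0624; D_Mac = 5.07497 yrs; D_mod = 4.65807 yrs; C = 28.21010.
Duration effect: -4.65807 × (-0.012) = +0.055897
Convexity effect: 0.5 × 28.21010 × (-0.012)² = +0.0020311
ΔP/P ≈ +0.055897 + 0.0020311 = +0.057928 = +5.7928%.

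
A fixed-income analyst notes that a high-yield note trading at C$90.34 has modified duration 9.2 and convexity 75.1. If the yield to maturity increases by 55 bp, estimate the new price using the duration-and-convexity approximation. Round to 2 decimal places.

Duration effect: -D_mod·Δy = -9.2 × (+0.0055) = -0.050600
Convexity effect: ½·C·(Δy)² = 0.5 × 75.1 × (0.0055)² = +0.0011358875
ΔP/P ≈ -0.050600 + 0.0011358875 = -0.0494641125
New price ≈ 90.34 × (1 - 0.0494641125) = 85.87141207675.

C$85.87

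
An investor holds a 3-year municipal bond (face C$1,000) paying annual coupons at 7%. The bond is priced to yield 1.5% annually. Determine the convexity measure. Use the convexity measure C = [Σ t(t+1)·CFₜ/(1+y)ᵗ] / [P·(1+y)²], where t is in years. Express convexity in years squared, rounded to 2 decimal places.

With y = 0.015:
  t   CF        PV=CF/(1+0.015)^t    t·PV        t(t+1)·PV
  1        70.00        68.9655        68.9655         137.9310
  2        70.00        67.9463       135.8926         407.6779
  3     1,070.00     1,023.2592     3,069.7775      12,279.1102
  Σ                  1,160.1710     3,274.6357      12,824.7192
P = 1,160.1710.
Convexity = Σ t(t+1)·PV / [P·(1+y)²] = 12,824.7192 / (1,160.1710 × 1.030225) = 10.72985.

10.73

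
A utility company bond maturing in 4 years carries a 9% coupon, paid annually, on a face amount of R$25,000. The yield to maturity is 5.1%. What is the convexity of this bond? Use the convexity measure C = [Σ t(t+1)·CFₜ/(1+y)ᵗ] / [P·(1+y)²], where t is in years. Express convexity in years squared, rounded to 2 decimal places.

With y = 0.051:
  t   CF        PV=CF/(1+0.051)^t    t·PV        t(t+1)·PV
  1     2,250.00     2,140.8183     2,140.8183       4,281.6365
  2     2,250.00     2,036.9346     4,073.8692      12,221.6076
  3     2,250.00     1,938.0919     5,814.2757      23,257.1030
  4    27,250.00    22,333.4410    89,333.7642     446,668.8209
  Σ                 28,449.2858   101,362.7274     486,429.1680
P = 28,449.2858.
Convexity = Σ t(t+1)·PV / [P·(1+y)²] = 486,429.1680 / (28,449.2858 × 1.104601) = 15.47900.

15.48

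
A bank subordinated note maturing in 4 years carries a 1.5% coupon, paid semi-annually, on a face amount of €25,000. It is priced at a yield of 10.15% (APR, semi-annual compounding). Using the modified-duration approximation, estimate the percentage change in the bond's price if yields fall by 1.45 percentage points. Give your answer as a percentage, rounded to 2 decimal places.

+5.35%

Periodic yield y = 0.05075. Modified duration first:
  t   CF        PV=CF/(1+0.05075)^t    t·PV
  1       187.50       178.4440       178.4440
  2       187.50       169.8253       339.6507
  3       187.50       161.6230       484.8689
  4       187.50       153.8168       615.2671
  5       187.50       146.3876       731.9380
  6       187.50       139.3172       835.9035
  7       187.50       132.5884       928.1187
  8    25,187.50    16,950.7873   135,606.2983
  Σ                 18,032.7896   139,720.4891
P = 18,032.7896; D_Mac = 7.74814 half-year periods = 3.87407 yrs; D_mod = 3.87407/(1+0.05075) = 3.68695 yrs.
ΔP/P ≈ -D_mod · Δy = -3.68695 × (-0.0145) = +0.053461 = +5.3461%.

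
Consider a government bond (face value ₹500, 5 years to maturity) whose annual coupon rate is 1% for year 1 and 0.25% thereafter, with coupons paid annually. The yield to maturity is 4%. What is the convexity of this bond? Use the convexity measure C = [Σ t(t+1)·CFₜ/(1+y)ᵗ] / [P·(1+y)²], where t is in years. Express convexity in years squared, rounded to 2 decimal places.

27.31

With y = 0.04:
  t   CF        PV=CF/(1+0.04)^t    t·PV        t(t+1)·PV
  1         5.00         4.8077         4.8077           9.6154
  2         1.25         1.1557         2.3114           6.9342
  3         1.25         1.1112         3.3337          13.3349
  4         1.25         1.0685         4.2740          21.3701
  5       501.25       411.9910     2,059.9548      12,359.7289
  Σ                    420.1341     2,074.6817      12,410.9835
P = 420.1341.
Convexity = Σ t(t+1)·PV / [P·(1+y)²] = 12,410.9835 / (420.1341 × 1.081600) = 27.31188.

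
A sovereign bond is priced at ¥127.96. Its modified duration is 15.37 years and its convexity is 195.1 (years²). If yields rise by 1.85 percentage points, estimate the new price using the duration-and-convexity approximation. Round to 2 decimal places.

¥95.85

Duration effect: -D_mod·Δy = -15.37 × (+0.0185) = -0.284345
Convexity effect: ½·C·(Δy)² = 0.5 × 195.1 × (0.0185)² = +0.0333864875
ΔP/P ≈ -0.284345 + 0.0333864875 = -0.2509585125
New price ≈ 127.96 × (1 - 0.2509585125) = 95.8473487405.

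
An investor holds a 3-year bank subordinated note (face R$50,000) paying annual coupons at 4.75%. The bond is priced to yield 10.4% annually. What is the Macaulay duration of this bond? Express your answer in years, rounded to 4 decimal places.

Periodic yield y = 0.104. Discount each cash flow and weight by its year:
  t   CF        PV=CF/(1+0.104)^t    t·PV
  1     2,375.00     2,151.2681     2,151.2681
  2     2,375.00     1,948.6124     3,897.2248
  3    52,375.00    38,923.9419   116,771.8257
  Σ                 43,023.8225   122,820.3187
Price P = Σ PV = 43,023.8225.
Macaulay duration = Σ(t·PV) / P = 122,820.3187 / 43,023.8225 = 2.85470 years.

2.8547 years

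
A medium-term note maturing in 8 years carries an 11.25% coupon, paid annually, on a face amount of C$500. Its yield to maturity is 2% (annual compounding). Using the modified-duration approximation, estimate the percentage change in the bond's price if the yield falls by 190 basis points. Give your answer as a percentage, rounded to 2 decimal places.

+11.60%

Periodic yield y = 0.02. Modified duration first:
  t   CF        PV=CF/(1+0.02)^t    t·PV
  1        56.25        55.1471        55.1471
  2        56.25        54.0657       108.1315
  3        56.25        53.0056       159.0169
  4        56.25        51.9663       207.8652
  5        56.25        50.9474       254.7368
  6        56.25        49.9484       299.6903
  7        56.25        48.9690       342.7831
  8       556.25       474.7540     3,798.0322
  Σ                    838.8035     5,225.4030
P = 838.8035; D_Mac = 6.22959 yrs; D_mod = 6.22959/(1+0.02) = 6.10744 yrs.
ΔP/P ≈ -D_mod · Δy = -6.10744 × (-0.019) = +0.116041 = +11.6041%.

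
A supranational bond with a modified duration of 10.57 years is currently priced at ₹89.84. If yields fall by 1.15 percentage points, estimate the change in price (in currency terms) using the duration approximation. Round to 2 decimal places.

+₹10.92

Duration approximation: ΔP/P ≈ -D_mod · Δy = -10.57 × (-0.0115) = +0.121555.
ΔP ≈ 89.84 × (+0.121555) = +10.9205012.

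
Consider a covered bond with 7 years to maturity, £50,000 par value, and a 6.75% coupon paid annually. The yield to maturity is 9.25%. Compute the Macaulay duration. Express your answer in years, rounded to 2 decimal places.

Periodic yield y = 0.0925. Discount each cash flow and weight by its year:
  t   CF        PV=CF/(1+0.0925)^t    t·PV
  1     3,375.00     3,089.2449     3,089.2449
  2     3,375.00     2,827.6841     5,655.3681
  3     3,375.00     2,588.2692     7,764.8075
  4     3,375.00     2,369.1251     9,476.5004
  5     3,375.00     2,168.5356    10,842.6778
  6     3,375.00     1,984.9296    11,909.5775
  7    53,375.00    28,733.4496   201,134.1472
  Σ                 43,761.2380   249,872.3235
Price P = Σ PV = 43,761.2380.
Macaulay duration = Σ(t·PV) / P = 249,872.3235 / 43,761.2380 = 5.70990 years.

5.71 years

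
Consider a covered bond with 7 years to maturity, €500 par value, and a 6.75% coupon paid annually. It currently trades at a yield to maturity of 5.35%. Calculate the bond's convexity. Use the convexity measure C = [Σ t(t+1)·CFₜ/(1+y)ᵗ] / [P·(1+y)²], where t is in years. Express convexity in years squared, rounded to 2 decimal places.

With y = 0.0535:
  t   CF        PV=CF/(1+0.0535)^t    t·PV        t(t+1)·PV
  1        33.75        32.0361        32.0361          64.0721
  2        33.75        30.4092        60.8184         182.4551
  3        33.75        28.8649        86.5947         346.3789
  4        33.75        27.3991       109.5962         547.9811
  5        33.75        26.0076       130.0382         780.2294
  6        33.75        24.6869       148.1214       1,036.8498
  7       533.75       370.5921     2,594.1444      20,753.1553
  Σ                    539.9958     3,161.3494      23,711.1217
P = 539.9958.
Convexity = Σ t(t+1)·PV / [P·(1+y)²] = 23,711.1217 / (539.9958 × 1.109862) = 39.56331.

39.56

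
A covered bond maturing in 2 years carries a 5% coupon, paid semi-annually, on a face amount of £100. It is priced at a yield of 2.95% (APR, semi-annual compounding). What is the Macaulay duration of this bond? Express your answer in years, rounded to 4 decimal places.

Periodic yield y = 0.01475. Discount each cash flow and weight by its period:
  t   CF        PV=CF/(1+0.01475)^t    t·PV
  1         2.50         2.4637         2.4637
  2         2.50         2.4279         4.8557
  3         2.50         2.3926         7.1777
  4       102.50        96.6691       386.6764
  Σ                    103.9532       401.1734
Price P = Σ PV = 103.9532.
Macaulay duration = Σ(t·PV) / P = 401.1734 / 103.9532 = 3.85917 half-year periods.
In years: 3.85917 / 2 = 1.92959 years.

1.9296 years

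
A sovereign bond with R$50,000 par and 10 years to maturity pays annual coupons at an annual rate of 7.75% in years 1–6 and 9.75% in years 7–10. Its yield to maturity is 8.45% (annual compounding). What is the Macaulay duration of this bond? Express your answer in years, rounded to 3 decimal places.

Periodic yield y = 0.0845. Discount each cash flow and weight by its year:
  t   CF        PV=CF/(1+0.0845)^t    t·PV
  1     3,875.00     3,573.0751     3,573.0751
  2     3,875.00     3,294.6751     6,589.3502
  3     3,875.00     3,037.9669     9,113.9007
  4     3,875.00     2,801.2604    11,205.0416
  5     3,875.00     2,582.9971    12,914.9857
  6     3,875.00     2,381.7401    14,290.4406
  7     4,875.00     2,762.9163    19,340.4140
  8     4,875.00     2,547.6406    20,381.1252
  9     4,875.00     2,349.1384    21,142.2460
  10   54,875.00    24,382.5414   243,825.4137
  Σ                 49,713.9515   362,375.9928
Price P = Σ PV = 49,713.9515.
Macaulay duration = Σ(t·PV) / P = 362,375.9928 / 49,713.9515 = 7.28922 years.

7.289 years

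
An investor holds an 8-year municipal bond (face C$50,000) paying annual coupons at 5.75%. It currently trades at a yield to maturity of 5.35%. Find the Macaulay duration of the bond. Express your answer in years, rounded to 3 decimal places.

6.652 years

Periodic yield y = 0.0535. Discount each cash flow and weight by its year:
  t   CF        PV=CF/(1+0.0535)^t    t·PV
  1     2,875.00     2,728.9986     2,728.9986
  2     2,875.00     2,590.4116     5,180.8231
  3     2,875.00     2,458.8624     7,376.5873
  4     2,875.00     2,333.9938     9,335.9750
  5     2,875.00     2,215.4663    11,077.3315
  6     2,875.00     2,102.9580    12,617.7483
  7     2,875.00     1,996.1633    13,973.1432
  8    52,875.00    34,847.6953   278,781.5625
  Σ                 51,274.5493   341,072.1694
Price P = Σ PV = 51,274.5493.
Macaulay duration = Σ(t·PV) / P = 341,072.1694 / 51,274.5493 = 6.65188 years.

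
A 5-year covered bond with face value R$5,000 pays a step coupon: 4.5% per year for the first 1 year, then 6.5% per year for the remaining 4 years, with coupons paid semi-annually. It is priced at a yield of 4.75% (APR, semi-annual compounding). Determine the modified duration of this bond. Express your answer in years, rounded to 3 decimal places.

Periodic yield y = 0.02375. First find Macaulay duration:
  t   CF        PV=CF/(1+0.02375)^t    t·PV
  1       112.50       109.8901       109.8901
  2       112.50       107.3408       214.6815
  3       162.50       151.4508       454.3525
  4       162.50       147.9373       591.7492
  5       162.50       144.5053       722.5265
  6       162.50       141.1529       846.9175
  7       162.50       137.8783       965.1482
  8       162.50       134.6797     1,077.4374
  9       162.50       131.5552     1,183.9971
  10    5,162.50     4,082.4504    40,824.5040
  Σ                  5,288.8408    46,991.2041
P = 5,288.8408; Macaulay duration = 46,991.2041 / 5,288.8408 = 8.88497 half-year periods = 4.44249 years.
Modified duration = D_Mac / (1 + y) = 4.44249 / 1.02375 = 4.33942 years.

4.339 years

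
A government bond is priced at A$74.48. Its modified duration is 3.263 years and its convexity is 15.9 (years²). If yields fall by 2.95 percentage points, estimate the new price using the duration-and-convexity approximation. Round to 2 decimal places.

A$82.16

Duration effect: -D_mod·Δy = -3.263 × (-0.0295) = +0.0962585
Convexity effect: ½·C·(Δy)² = 0.5 × 15.9 × (-0.0295)² = +0.0069184875
ΔP/P ≈ +0.0962585 + 0.0069184875 = +0.1031769875
New price ≈ 74.48 × (1 + 0.1031769875) = 82.164622029.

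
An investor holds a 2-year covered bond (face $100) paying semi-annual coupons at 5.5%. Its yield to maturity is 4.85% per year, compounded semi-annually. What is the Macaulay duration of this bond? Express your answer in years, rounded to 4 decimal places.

Periodic yield y = 0.02425. Discount each cash flow and weight by its period:
  t   CF        PV=CF/(1+0.02425)^t    t·PV
  1         2.75         2.6849         2.6849
  2         2.75         2.6213         5.2426
  3         2.75         2.5593         7.6778
  4       102.75        93.3594       373.4375
  Σ                    101.2249       389.0428
Price P = Σ PV = 101.2249.
Macaulay duration = Σ(t·PV) / P = 389.0428 / 101.2249 = 3.84335 half-year periods.
In years: 3.84335 / 2 = 1.92168 years.

1.9217 years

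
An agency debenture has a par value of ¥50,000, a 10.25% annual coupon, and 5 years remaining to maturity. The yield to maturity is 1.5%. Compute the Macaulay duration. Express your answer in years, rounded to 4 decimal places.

Periodic yield y = 0.015. Discount each cash flow and weight by its year:
  t   CF        PV=CF/(1+0.015)^t    t·PV
  1     5,125.00     5,049.2611     5,049.2611
  2     5,125.00     4,974.6415     9,949.2829
  3     5,125.00     4,901.1246    14,703.3738
  4     5,125.00     4,828.6942    19,314.7767
  5    55,125.00    51,170.3504   255,851.7522
  Σ                 70,924.0718   304,868.4467
Price P = Σ PV = 70,924.0718.
Macaulay duration = Σ(t·PV) / P = 304,868.4467 / 70,924.0718 = 4.29852 years.

4.2985 years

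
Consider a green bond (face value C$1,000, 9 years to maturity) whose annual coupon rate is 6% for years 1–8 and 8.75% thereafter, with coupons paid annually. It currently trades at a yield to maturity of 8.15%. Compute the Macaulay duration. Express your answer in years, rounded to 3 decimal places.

Periodic yield y = 0.0815. Discount each cash flow and weight by its year:
  t   CF        PV=CF/(1+0.0815)^t    t·PV
  1        60.00        55.4785        55.4785
  2        60.00        51.2977       102.5955
  3        60.00        47.4320       142.2961
  4        60.00        43.8576       175.4305
  5        60.00        40.5526       202.7630
  6        60.00        37.4966       224.9797
  7        60.00        34.6709       242.6966
  8        60.00        32.0582       256.4656
  9     1,087.50       537.2675     4,835.4073
  Σ                    880.1117     6,238.1127
Price P = Σ PV = 880.1117.
Macaulay duration = Σ(t·PV) / P = 6,238.1127 / 880.1117 = 7.08786 years.

7.088 years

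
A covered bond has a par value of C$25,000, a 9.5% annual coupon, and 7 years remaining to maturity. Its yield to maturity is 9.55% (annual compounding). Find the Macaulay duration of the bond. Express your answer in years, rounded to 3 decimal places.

5.418 years

Periodic yield y = 0.0955. Discount each cash flow and weight by its year:
  t   CF        PV=CF/(1+0.0955)^t    t·PV
  1     2,375.00     2,167.9598     2,167.9598
  2     2,375.00     1,978.9684     3,957.9367
  3     2,375.00     1,806.4522     5,419.3565
  4     2,375.00     1,648.9751     6,595.9002
  5     2,375.00     1,505.2260     7,526.1299
  6     2,375.00     1,374.0082     8,244.0492
  7    27,375.00    14,456.6429   101,196.5006
  Σ                 24,938.2325   135,107.8329
Price P = Σ PV = 24,938.2325.
Macaulay duration = Σ(t·PV) / P = 135,107.8329 / 24,938.2325 = 5.41770 years.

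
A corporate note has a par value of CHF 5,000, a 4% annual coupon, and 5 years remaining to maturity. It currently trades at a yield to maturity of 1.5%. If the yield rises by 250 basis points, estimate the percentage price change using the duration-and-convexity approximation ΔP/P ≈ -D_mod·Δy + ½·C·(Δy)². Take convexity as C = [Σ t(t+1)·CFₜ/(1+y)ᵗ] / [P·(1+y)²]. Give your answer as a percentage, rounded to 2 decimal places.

-10.64%

With y = 0.015:
  t   CF        PV=CF/(1+0.015)^t    t·PV        t(t+1)·PV
  1       200.00       197.0443       197.0443         394.0887
  2       200.00       194.1323       388.2647       1,164.7941
  3       200.00       191.2634       573.7902       2,295.1608
  4       200.00       188.4368       753.7474       3,768.7369
  5     5,200.00     4,826.9537    24,134.7685     144,808.6108
  Σ                  5,597.8306    26,047.6151     152,431.3912
P = 5,597.8306; D_Mac = 4.65316 yrs; D_mod = 4.58440 yrs; C = 26.43155.
Duration effect: -4.58440 × (+0.025) = -0.114610
Convexity effect: 0.5 × 26.43155 × (0.025)² = +0.0082599
ΔP/P ≈ -0.114610 + 0.0082599 = -0.106350 = -10.6350%.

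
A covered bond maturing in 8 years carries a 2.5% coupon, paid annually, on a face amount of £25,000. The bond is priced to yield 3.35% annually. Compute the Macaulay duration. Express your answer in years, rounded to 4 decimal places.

7.3252 years

Periodic yield y = 0.0335. Discount each cash flow and weight by its year:
  t   CF        PV=CF/(1+0.0335)^t    t·PV
  1       625.00       604.7412       604.7412
  2       625.00       585.1390     1,170.2780
  3       625.00       566.1722     1,698.5167
  4       625.00       547.8203     2,191.2811
  5       625.00       530.0631     2,650.3157
  6       625.00       512.8816     3,077.2897
  7       625.00       496.2570     3,473.7990
  8    25,625.00    19,687.0220   157,496.1759
  Σ                 23,530.0965   172,362.3974
Price P = Σ PV = 23,530.0965.
Macaulay duration = Σ(t·PV) / P = 172,362.3974 / 23,530.0965 = 7.32519 years.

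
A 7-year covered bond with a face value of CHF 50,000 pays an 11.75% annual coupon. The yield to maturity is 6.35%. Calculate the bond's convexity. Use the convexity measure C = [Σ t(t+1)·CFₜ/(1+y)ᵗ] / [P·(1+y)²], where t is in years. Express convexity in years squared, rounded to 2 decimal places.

34.42

With y = 0.0635:
  t   CF        PV=CF/(1+0.0635)^t    t·PV        t(t+1)·PV
  1     5,875.00     5,524.2125     5,524.2125      11,048.4250
  2     5,875.00     5,194.3700    10,388.7400      31,166.2201
  3     5,875.00     4,884.2219    14,652.6658      58,610.6630
  4     5,875.00     4,592.5923    18,370.3692      91,851.8461
  5     5,875.00     4,318.3755    21,591.8773     129,551.2639
  6     5,875.00     4,060.5317    24,363.1902     170,542.3315
  7    55,875.00    36,312.4103   254,186.8718   2,033,494.9746
  Σ                 64,886.7142   349,077.9269   2,526,265.7243
P = 64,886.7142.
Convexity = Σ t(t+1)·PV / [P·(1+y)²] = 2,526,265.7243 / (64,886.7142 × 1.131032) = 34.42296.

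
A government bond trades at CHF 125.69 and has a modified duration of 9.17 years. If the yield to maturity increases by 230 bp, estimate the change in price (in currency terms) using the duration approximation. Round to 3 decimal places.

Duration approximation: ΔP/P ≈ -D_mod · Δy = -9.17 × (+0.023) = -0.210910.
ΔP ≈ 125.69 × (-0.210910) = -26.5092779.

-CHF 26.509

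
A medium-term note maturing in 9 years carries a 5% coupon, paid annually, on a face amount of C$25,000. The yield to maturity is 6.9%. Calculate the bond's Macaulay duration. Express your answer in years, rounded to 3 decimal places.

7.340 years

Periodic yield y = 0.069. Discount each cash flow and weight by its year:
  t   CF        PV=CF/(1+0.069)^t    t·PV
  1     1,250.00     1,169.3171     1,169.3171
  2     1,250.00     1,093.8420     2,187.6840
  3     1,250.00     1,023.2386     3,069.7157
  4     1,250.00       957.1923     3,828.7692
  5     1,250.00       895.4091     4,477.0453
  6     1,250.00       837.6137     5,025.6823
  7     1,250.00       783.5488     5,484.8419
  8     1,250.00       732.9737     5,863.7893
  9    26,250.00    14,398.9214   129,590.2926
  Σ                 21,892.0567   160,697.1375
Price P = Σ PV = 21,892.0567.
Macaulay duration = Σ(t·PV) / P = 160,697.1375 / 21,892.0567 = 7.34043 years.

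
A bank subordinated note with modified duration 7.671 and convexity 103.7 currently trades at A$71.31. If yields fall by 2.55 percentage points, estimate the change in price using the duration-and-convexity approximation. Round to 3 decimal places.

Duration effect: -D_mod·Δy = -7.671 × (-0.0255) = +0.1956105
Convexity effect: ½·C·(Δy)² = 0.5 × 103.7 × (-0.0255)² = +0.0337154625
ΔP/P ≈ +0.1956105 + 0.0337154625 = +0.2293259625
ΔP ≈ 71.31 × (+0.2293259625) = +16.353234385875.

+A$16.353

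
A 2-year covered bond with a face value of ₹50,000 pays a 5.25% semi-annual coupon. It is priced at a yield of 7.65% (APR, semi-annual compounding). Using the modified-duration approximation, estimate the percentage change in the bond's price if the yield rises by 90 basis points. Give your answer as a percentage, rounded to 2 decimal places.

-1.67%

Periodic yield y = 0.03825. Modified duration first:
  t   CF        PV=CF/(1+0.03825)^t    t·PV
  1     1,312.50     1,264.1464     1,264.1464
  2     1,312.50     1,217.5742     2,435.1484
  3     1,312.50     1,172.7177     3,518.1532
  4    51,312.50    44,158.6121   176,634.4485
  Σ                 47,813.0504   183,851.8965
P = 47,813.0504; D_Mac = 3.84522 half-year periods = 1.92261 yrs; D_mod = 1.92261/(1+0.03825) = 1.85178 yrs.
ΔP/P ≈ -D_mod · Δy = -1.85178 × (+0.009) = -0.016666 = -1.6666%.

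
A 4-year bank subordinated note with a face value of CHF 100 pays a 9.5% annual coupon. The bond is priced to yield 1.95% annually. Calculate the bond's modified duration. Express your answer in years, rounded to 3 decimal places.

3.503 years

Periodic yield y = 0.0195. First find Macaulay duration:
  t   CF        PV=CF/(1+0.0195)^t    t·PV
  1         9.50         9.3183         9.3183
  2         9.50         9.1401        18.2801
  3         9.50         8.9652        26.8957
  4       109.50       101.3597       405.4387
  Σ                    128.7833       459.9328
P = 128.7833; Macaulay duration = 459.9328 / 128.7833 = 3.57137 years.
Modified duration = D_Mac / (1 + y) = 3.57137 / 1.0195 = 3.50306 years.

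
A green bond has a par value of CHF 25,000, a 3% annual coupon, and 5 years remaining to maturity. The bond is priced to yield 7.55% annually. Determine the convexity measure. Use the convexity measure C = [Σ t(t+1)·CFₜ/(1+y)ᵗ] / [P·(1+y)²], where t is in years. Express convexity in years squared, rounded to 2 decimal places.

With y = 0.0755:
  t   CF        PV=CF/(1+0.0755)^t    t·PV        t(t+1)·PV
  1       750.00       697.3501       697.3501       1,394.7001
  2       750.00       648.3962     1,296.7923       3,890.3770
  3       750.00       602.8788     1,808.6364       7,234.5457
  4       750.00       560.5568     2,242.2271      11,211.1355
  5    25,750.00    17,894.7304    89,473.6520     536,841.9120
  Σ                 20,403.9122    95,518.6579     560,572.6703
P = 20,403.9122.
Convexity = Σ t(t+1)·PV / [P·(1+y)²] = 560,572.6703 / (20,403.9122 × 1.156700) = 23.75186.

23.75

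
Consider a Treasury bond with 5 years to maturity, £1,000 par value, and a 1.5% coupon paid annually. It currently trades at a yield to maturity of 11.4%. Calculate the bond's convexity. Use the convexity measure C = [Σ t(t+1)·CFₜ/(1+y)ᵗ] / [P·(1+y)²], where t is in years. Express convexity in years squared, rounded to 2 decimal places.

With y = 0.114:
  t   CF        PV=CF/(1+0.114)^t    t·PV        t(t+1)·PV
  1        15.00        13.4650        13.4650          26.9300
  2        15.00        12.0871        24.1741          72.5224
  3        15.00        10.8501        32.5504         130.2018
  4        15.00         9.7398        38.9592         194.7962
  5     1,015.00       591.6162     2,958.0812      17,748.4872
  Σ                    637.7583     3,067.2300      18,172.9376
P = 637.7583.
Convexity = Σ t(t+1)·PV / [P·(1+y)²] = 18,172.9376 / (637.7583 × 1.240996) = 22.96142.

22.96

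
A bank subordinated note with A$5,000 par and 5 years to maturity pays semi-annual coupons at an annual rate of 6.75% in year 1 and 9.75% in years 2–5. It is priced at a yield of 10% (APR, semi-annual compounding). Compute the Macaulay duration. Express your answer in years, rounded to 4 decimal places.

4.1649 years

Periodic yield y = 0.05. Discount each cash flow and weight by its period:
  t   CF        PV=CF/(1+0.05)^t    t·PV
  1       168.75       160.7143       160.7143
  2       168.75       153.0612       306.1224
  3       243.75       210.5604       631.6812
  4       243.75       200.5337       802.1349
  5       243.75       190.9845       954.9225
  6       243.75       181.8900     1,091.3400
  7       243.75       173.2286     1,212.6000
  8       243.75       164.9796     1,319.8368
  9       243.75       157.1234     1,414.1108
  10    5,243.75     3,219.2076    32,192.0762
  Σ                  4,812.2834    40,085.5392
Price P = Σ PV = 4,812.2834.
Macaulay duration = Σ(t·PV) / P = 40,085.5392 / 4,812.2834 = 8.32984 half-year periods.
In years: 8.32984 / 2 = 4.16492 years.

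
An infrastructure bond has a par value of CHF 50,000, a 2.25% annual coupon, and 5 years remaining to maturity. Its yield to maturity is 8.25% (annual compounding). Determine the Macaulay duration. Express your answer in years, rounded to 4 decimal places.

4.7472 years

Periodic yield y = 0.0825. Discount each cash flow and weight by its year:
  t   CF        PV=CF/(1+0.0825)^t    t·PV
  1     1,125.00     1,039.2610     1,039.2610
  2     1,125.00       960.0563     1,920.1126
  3     1,125.00       886.8881     2,660.6642
  4     1,125.00       819.2961     3,277.1845
  5    51,125.00    34,394.8798   171,974.3989
  Σ                 38,100.3813   180,871.6212
Price P = Σ PV = 38,100.3813.
Macaulay duration = Σ(t·PV) / P = 180,871.6212 / 38,100.3813 = 4.74724 years.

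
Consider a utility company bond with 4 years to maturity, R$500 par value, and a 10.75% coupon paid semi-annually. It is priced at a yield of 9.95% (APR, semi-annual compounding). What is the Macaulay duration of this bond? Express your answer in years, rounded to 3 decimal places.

3.364 years

Periodic yield y = 0.04975. Discount each cash flow and weight by its period:
  t   CF        PV=CF/(1+0.04975)^t    t·PV
  1       26.875        25.6013        25.6013
  2       26.875        24.3880        48.7761
  3       26.875        23.2322        69.6967
  4       26.875        22.1312        88.5248
  5       26.875        21.0824       105.4118
  6       26.875        20.0832       120.4993
  7       26.875        19.1314       133.9200
  8      526.875       357.2897     2,858.3178
  Σ                    512.9395     3,450.7477
Price P = Σ PV = 512.9395.
Macaulay duration = Σ(t·PV) / P = 3,450.7477 / 512.9395 = 6.72740 half-year periods.
In years: 6.72740 / 2 = 3.36370 years.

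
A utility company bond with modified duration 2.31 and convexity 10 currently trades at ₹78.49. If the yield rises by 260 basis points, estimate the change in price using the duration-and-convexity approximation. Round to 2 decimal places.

-₹4.45

Duration effect: -D_mod·Δy = -2.31 × (+0.026) = -0.060060
Convexity effect: ½·C·(Δy)² = 0.5 × 10 × (0.026)² = +0.0033800
ΔP/P ≈ -0.060060 + 0.0033800 = -0.056680
ΔP ≈ 78.49 × (-0.056680) = -4.4488132.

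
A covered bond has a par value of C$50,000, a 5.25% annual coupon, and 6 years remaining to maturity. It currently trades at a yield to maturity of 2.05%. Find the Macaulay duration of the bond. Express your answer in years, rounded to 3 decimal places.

Periodic yield y = 0.0205. Discount each cash flow and weight by its year:
  t   CF        PV=CF/(1+0.0205)^t    t·PV
  1     2,625.00     2,572.2685     2,572.2685
  2     2,625.00     2,520.5963     5,041.1925
  3     2,625.00     2,469.9621     7,409.8862
  4     2,625.00     2,420.3450     9,681.3799
  5     2,625.00     2,371.7246    11,858.6231
  6    52,625.00    46,592.2898   279,553.7388
  Σ                 58,947.1862   316,117.0890
Price P = Σ PV = 58,947.1862.
Macaulay duration = Σ(t·PV) / P = 316,117.0890 / 58,947.1862 = 5.36272 years.

5.363 years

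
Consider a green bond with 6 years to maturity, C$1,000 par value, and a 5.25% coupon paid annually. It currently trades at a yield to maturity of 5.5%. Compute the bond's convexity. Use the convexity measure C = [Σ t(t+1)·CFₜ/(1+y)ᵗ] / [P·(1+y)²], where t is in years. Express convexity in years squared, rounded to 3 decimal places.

With y = 0.055:
  t   CF        PV=CF/(1+0.055)^t    t·PV        t(t+1)·PV
  1        52.50        49.7630        49.7630          99.5261
  2        52.50        47.1688        94.3375         283.0125
  3        52.50        44.7097       134.1292         536.5166
  4        52.50        42.3789       169.5155         847.5776
  5        52.50        40.1696       200.8478       1,205.0866
  6     1,052.50       763.3212     4,579.9274      32,059.4920
  Σ                    987.5112     5,228.5204      35,031.2114
P = 987.5112.
Convexity = Σ t(t+1)·PV / [P·(1+y)²] = 35,031.2114 / (987.5112 × 1.113025) = 31.87192.

31.872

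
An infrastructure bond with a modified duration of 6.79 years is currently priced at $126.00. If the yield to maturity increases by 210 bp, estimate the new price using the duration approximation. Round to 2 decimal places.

Duration approximation: ΔP/P ≈ -D_mod · Δy = -6.79 × (+0.021) = -0.142590.
New price ≈ 126.00 × (1 - 0.142590) = 108.03366.

$108.03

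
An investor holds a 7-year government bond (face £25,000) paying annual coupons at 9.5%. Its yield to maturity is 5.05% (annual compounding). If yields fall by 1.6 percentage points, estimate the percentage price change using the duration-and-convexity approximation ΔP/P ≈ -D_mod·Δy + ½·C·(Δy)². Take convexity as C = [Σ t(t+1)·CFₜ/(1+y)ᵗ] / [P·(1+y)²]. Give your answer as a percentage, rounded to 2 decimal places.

+9.01%

With y = 0.0505:
  t   CF        PV=CF/(1+0.0505)^t    t·PV        t(t+1)·PV
  1     2,375.00     2,260.8282     2,260.8282       4,521.6564
  2     2,375.00     2,152.1449     4,304.2897      12,912.8692
  3     2,375.00     2,048.6862     6,146.0586      24,584.2345
  4     2,375.00     1,950.2011     7,800.8042      39,004.0211
  5     2,375.00     1,856.4503     9,282.2516      55,693.5094
  6     2,375.00     1,767.2064    10,603.2383      74,222.6684
  7    27,375.00    19,390.1751   135,731.2256   1,085,849.8049
  Σ                 31,425.6921   176,128.6963   1,296,788.7639
P = 31,425.6921; D_Mac = 5.60461 yrs; D_mod = 5.33518 yrs; C = 37.39317.
Duration effect: -5.33518 × (-0.016) = +0.085363
Convexity effect: 0.5 × 37.39317 × (-0.016)² = +0.0047863
ΔP/P ≈ +0.085363 + 0.0047863 = +0.090149 = +9.0149%.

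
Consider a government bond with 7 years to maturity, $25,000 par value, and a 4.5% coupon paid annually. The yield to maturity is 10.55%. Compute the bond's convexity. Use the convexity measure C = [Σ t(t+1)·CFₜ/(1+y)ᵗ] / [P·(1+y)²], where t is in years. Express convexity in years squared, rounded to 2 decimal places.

With y = 0.1055:
  t   CF        PV=CF/(1+0.1055)^t    t·PV        t(t+1)·PV
  1     1,125.00     1,017.6391     1,017.6391       2,035.2782
  2     1,125.00       920.5238     1,841.0476       5,523.1429
  3     1,125.00       832.6764     2,498.0293       9,992.1174
  4     1,125.00       753.2125     3,012.8501      15,064.2506
  5     1,125.00       681.3320     3,406.6600      20,439.9600
  6     1,125.00       616.3112     3,697.8670      25,885.0693
  7    26,125.00    12,946.2822    90,623.9757     724,991.8053
  Σ                 17,767.9773   106,098.0689     803,931.6236
P = 17,767.9773.
Convexity = Σ t(t+1)·PV / [P·(1+y)²] = 803,931.6236 / (17,767.9773 × 1.222130) = 37.02232.

37.02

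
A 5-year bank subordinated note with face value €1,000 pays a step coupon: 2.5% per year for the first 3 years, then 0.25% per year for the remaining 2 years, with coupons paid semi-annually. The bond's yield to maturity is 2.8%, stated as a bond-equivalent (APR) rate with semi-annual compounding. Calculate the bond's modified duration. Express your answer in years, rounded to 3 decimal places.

Periodic yield y = 0.014. First find Macaulay duration:
  t   CF        PV=CF/(1+0.014)^t    t·PV
  1        12.50        12.3274        12.3274
  2        12.50        12.1572        24.3144
  3        12.50        11.9894        35.9681
  4        12.50        11.8238        47.2953
  5        12.50        11.6606        58.3029
  6        12.50        11.4996        68.9975
  7         1.25         1.1341         7.9386
  8         1.25         1.1184         8.9474
  9         1.25         1.1030         9.9268
  10    1,001.25       871.2905     8,712.9050
  Σ                    946.1040     8,986.9235
P = 946.1040; Macaulay duration = 8,986.9235 / 946.1040 = 9.49888 half-year periods = 4.74944 years.
Modified duration = D_Mac / (1 + y) = 4.74944 / 1.014 = 4.68386 years.

4.684 years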